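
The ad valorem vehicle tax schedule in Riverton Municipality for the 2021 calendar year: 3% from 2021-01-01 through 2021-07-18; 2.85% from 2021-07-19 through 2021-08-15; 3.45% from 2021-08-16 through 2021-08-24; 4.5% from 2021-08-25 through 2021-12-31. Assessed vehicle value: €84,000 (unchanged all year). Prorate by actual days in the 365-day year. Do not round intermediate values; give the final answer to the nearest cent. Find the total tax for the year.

€2,964.97

2021-01-01 to 2021-07-18: 199 days at 3% → €84,000 × 3% × 199/365 = €1,373.9178
2021-07-19 to 2021-08-15: 28 days at 2.85% → €84,000 × 2.85% × 28/365 = €183.6493
2021-08-16 to 2021-08-24: 9 days at 3.45% → €84,000 × 3.45% × 9/365 = €71.4575
2021-08-25 to 2021-12-31: 129 days at 4.5% → €84,000 × 4.5% × 129/365 = €1,335.9452
Total = €2,964.9699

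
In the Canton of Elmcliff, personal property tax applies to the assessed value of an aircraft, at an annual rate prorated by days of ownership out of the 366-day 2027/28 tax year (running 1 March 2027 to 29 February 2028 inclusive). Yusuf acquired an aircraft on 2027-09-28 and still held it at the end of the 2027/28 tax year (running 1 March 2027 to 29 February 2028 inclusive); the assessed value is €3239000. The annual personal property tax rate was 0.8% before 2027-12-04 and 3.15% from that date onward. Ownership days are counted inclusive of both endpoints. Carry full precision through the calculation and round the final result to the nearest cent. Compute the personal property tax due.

€29274.90

2027-09-28 to 2027-12-03: 67 days at 0.8% → €3239000 × 0.8% × 67/366 = €4743.4536
2027-12-04 to 2028-02-29: 88 days at 3.15% → €3239000 × 3.15% × 88/366 = €24531.4426
Total = €29274.8962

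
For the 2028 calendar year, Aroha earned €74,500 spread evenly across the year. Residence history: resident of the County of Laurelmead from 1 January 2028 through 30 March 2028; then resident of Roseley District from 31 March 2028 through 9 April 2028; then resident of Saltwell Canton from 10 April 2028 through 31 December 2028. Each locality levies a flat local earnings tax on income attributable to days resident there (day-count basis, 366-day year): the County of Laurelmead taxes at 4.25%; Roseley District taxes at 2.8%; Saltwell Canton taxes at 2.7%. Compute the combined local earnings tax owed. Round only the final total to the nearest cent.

€2,297.49

The County of Laurelmead, 1 January – 30 March 2028: 90 days → €74,500 × 4.25% × 90/366 = €778.5861
Roseley District, 31 March – 9 April 2028: 10 days → €74,500 × 2.8% × 10/366 = €56.9945
Saltwell Canton, 10 April – 31 December 2028: 266 days → €74,500 × 2.7% × 266/366 = €1,461.9098
Total = €2,297.4904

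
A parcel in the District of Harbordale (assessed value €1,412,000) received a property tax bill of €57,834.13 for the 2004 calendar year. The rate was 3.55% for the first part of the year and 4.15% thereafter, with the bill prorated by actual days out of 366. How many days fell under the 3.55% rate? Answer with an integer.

Let d = days at the first rate; then 366 − d days at the second rate.
€1,412,000 × [3.55%·d + 4.15%·(366−d)] / 366 = €57,834.13
Solving gives d = 33, so the new rate took effect on 3 Feb 2004.

33 days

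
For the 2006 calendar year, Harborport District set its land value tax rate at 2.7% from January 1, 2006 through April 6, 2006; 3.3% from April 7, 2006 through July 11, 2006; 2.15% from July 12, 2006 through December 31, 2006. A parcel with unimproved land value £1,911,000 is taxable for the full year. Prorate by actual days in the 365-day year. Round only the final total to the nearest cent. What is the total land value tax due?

£49,631.03

January 1 – April 6, 2006: 96 days at 2.7% → £1,911,000 × 2.7% × 96/365 = £13,570.7178
April 7 – July 11, 2006: 96 days at 3.3% → £1,911,000 × 3.3% × 96/365 = £16,586.4329
July 12 – December 31, 2006: 173 days at 2.15% → £1,911,000 × 2.15% × 173/365 = £19,473.8753
Total = £49,631.0260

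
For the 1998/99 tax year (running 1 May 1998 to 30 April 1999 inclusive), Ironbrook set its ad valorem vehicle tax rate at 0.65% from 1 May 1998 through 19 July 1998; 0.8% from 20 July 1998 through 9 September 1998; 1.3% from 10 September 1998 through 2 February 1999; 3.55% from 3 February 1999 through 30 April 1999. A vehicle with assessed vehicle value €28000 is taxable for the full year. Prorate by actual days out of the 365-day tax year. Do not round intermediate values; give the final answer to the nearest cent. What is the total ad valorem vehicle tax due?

€454.33

1 May – 19 July 1998: 80 days at 0.65% → €28000 × 0.65% × 80/365 = €39.8904
20 July – 9 September 1998: 52 days at 0.8% → €28000 × 0.8% × 52/365 = €31.9123
10 September 1998 – 2 February 1999: 146 days at 1.3% → €28000 × 1.3% × 146/365 = €145.6000
3 February – 30 April 1999: 87 days at 3.55% → €28000 × 3.55% × 87/365 = €236.9260
Total = €454.3288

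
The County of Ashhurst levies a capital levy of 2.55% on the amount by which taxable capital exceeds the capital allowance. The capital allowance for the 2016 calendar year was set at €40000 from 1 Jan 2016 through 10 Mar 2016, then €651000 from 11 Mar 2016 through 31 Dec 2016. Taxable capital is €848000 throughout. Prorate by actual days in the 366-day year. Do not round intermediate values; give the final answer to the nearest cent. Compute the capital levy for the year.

€8003.38

1 Jan – 10 Mar 2016: 70 days, exemption €40000 → (€848000 − €40000) × 2.55% × 70/366 = €3940.6557
11 Mar – 31 Dec 2016: 296 days, exemption €651000 → (€848000 − €651000) × 2.55% × 296/366 = €4062.7213
Total = €8003.3770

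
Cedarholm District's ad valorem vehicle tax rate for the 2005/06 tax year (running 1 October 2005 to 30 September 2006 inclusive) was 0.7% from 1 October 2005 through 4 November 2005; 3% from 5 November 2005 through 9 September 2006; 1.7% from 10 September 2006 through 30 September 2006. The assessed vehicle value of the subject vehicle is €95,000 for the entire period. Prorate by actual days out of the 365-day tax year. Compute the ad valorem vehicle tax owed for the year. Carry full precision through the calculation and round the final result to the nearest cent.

1 October – 4 November 2005: 35 days at 0.7% → €95,000 × 0.7% × 35/365 = €63.7671
5 November 2005 – 9 September 2006: 309 days at 3% → €95,000 × 3% × 309/365 = €2,412.7397
10 September – 30 September 2006: 21 days at 1.7% → €95,000 × 1.7% × 21/365 = €92.9178
Total = €2,569.4247

€2,569.42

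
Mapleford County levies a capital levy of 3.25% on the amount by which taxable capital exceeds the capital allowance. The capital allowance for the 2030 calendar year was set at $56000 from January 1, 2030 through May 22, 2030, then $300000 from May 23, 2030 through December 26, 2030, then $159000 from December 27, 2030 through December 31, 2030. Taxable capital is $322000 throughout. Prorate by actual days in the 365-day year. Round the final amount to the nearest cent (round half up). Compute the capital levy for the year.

$3862.87

January 1 – May 22, 2030: 142 days, exemption $56000 → ($322000 − $56000) × 3.25% × 142/365 = $3363.2603
May 23 – December 26, 2030: 218 days, exemption $300000 → ($322000 − $300000) × 3.25% × 218/365 = $427.0411
December 27 – December 31, 2030: 5 days, exemption $159000 → ($322000 − $159000) × 3.25% × 5/365 = $72.5685
Total = $3862.8699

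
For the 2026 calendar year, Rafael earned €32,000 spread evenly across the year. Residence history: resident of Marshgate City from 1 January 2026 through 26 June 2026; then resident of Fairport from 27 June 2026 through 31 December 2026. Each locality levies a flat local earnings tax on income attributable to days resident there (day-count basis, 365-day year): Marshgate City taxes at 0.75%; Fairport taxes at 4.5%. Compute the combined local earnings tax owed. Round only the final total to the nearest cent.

Marshgate City, 1 January – 26 June 2026: 177 days → €32,000 × 0.75% × 177/365 = €116.3836
Fairport, 27 June – 31 December 2026: 188 days → €32,000 × 4.5% × 188/365 = €741.6986
Total = €858.0822

€858.08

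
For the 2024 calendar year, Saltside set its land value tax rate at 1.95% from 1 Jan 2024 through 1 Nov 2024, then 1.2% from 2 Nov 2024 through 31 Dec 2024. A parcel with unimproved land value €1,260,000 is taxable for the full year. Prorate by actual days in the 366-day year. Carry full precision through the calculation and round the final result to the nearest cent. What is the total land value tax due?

€23,020.82

1 Jan – 1 Nov 2024: 306 days at 1.95% → €1,260,000 × 1.95% × 306/366 = €20,542.1311
2 Nov – 31 Dec 2024: 60 days at 1.2% → €1,260,000 × 1.2% × 60/366 = €2,478.6885
Total = €23,020.8197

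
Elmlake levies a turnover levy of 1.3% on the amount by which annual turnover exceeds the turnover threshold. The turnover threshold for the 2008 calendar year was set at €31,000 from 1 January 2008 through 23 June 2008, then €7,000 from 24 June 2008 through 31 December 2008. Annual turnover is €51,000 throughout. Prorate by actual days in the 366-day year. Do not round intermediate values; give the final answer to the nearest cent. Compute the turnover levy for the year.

1 January – 23 June 2008: 175 days, exemption €31,000 → (€51,000 − €31,000) × 1.3% × 175/366 = €124.3169
24 June – 31 December 2008: 191 days, exemption €7,000 → (€51,000 − €7,000) × 1.3% × 191/366 = €298.5027
Total = €422.8197

€422.82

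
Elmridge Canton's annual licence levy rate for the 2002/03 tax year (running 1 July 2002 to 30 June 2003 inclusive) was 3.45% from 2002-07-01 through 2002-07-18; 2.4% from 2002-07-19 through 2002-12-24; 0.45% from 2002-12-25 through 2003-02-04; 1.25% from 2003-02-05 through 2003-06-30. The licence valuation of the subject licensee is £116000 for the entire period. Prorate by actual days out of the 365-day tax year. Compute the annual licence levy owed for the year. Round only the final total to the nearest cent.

2002-07-01 to 2002-07-18: 18 days at 3.45% → £116000 × 3.45% × 18/365 = £197.3589
2002-07-19 to 2002-12-24: 159 days at 2.4% → £116000 × 2.4% × 159/365 = £1212.7562
2002-12-25 to 2003-02-04: 42 days at 0.45% → £116000 × 0.45% × 42/365 = £60.0658
2003-02-05 to 2003-06-30: 146 days at 1.25% → £116000 × 1.25% × 146/365 = £580.0000
Total = £2050.1808

£2050.18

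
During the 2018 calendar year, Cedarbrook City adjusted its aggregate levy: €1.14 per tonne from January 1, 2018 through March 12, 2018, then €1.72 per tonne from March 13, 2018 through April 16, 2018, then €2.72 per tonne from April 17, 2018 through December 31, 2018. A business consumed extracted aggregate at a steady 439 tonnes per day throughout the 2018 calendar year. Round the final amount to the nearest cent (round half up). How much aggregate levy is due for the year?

January 1 – March 12, 2018: 71 days × 439 tonnes/day = 31,169 tonnes at €1.14/tonne → €35,532.66
March 13 – April 16, 2018: 35 days × 439 tonnes/day = 15,365 tonnes at €1.72/tonne → €26,427.80
April 17 – December 31, 2018: 259 days × 439 tonnes/day = 113,701 tonnes at €2.72/tonne → €309,266.72

€371,227.18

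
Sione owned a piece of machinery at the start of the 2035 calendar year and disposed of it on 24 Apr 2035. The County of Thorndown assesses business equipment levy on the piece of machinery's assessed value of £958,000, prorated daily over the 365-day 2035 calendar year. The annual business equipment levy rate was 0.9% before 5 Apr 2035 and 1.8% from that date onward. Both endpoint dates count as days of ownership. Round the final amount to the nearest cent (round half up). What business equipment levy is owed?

1 Jan – 4 Apr 2035: 94 days at 0.9% → £958,000 × 0.9% × 94/365 = £2,220.4603
5 Apr – 24 Apr 2035: 20 days at 1.8% → £958,000 × 1.8% × 20/365 = £944.8767
Total = £3,165.3370

£3,165.34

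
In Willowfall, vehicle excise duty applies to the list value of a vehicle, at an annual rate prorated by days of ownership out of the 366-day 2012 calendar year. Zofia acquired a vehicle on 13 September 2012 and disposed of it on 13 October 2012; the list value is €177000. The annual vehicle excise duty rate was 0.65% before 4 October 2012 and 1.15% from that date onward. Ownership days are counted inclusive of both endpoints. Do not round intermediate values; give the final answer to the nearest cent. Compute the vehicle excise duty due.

€121.63

13 September – 3 October 2012: 21 days at 0.65% → €177000 × 0.65% × 21/366 = €66.0123
4 October – 13 October 2012: 10 days at 1.15% → €177000 × 1.15% × 10/366 = €55.6148
Total = €121.6270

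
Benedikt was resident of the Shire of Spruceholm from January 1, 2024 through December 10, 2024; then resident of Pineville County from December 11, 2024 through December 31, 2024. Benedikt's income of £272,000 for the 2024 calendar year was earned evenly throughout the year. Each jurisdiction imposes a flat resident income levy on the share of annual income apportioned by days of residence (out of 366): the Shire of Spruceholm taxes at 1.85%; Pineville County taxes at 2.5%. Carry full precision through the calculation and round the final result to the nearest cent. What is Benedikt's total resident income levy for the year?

The Shire of Spruceholm, January 1 – December 10, 2024: 345 days → £272,000 × 1.85% × 345/366 = £4,743.2787
Pineville County, December 11 – December 31, 2024: 21 days → £272,000 × 2.5% × 21/366 = £390.1639
Total = £5,133.4426

£5,133.44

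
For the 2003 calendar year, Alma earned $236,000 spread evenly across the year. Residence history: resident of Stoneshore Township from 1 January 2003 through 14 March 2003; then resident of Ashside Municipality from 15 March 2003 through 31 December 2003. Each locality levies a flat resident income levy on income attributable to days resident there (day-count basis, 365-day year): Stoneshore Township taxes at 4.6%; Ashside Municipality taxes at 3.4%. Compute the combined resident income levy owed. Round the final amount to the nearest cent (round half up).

$8,590.40

Stoneshore Township, 1 January – 14 March 2003: 73 days → $236,000 × 4.6% × 73/365 = $2,171.2000
Ashside Municipality, 15 March – 31 December 2003: 292 days → $236,000 × 3.4% × 292/365 = $6,419.2000
Total = $8,590.4000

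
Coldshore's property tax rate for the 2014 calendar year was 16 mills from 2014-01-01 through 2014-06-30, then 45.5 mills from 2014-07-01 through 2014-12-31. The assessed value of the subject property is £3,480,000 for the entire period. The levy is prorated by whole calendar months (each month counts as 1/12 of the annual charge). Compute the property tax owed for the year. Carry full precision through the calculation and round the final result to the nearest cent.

2014-01-01 to 2014-06-30: 6 months at 16 mills → £3,480,000 × 1.6% × 6/12 = £27,840.0000
2014-07-01 to 2014-12-31: 6 months at 45.5 mills → £3,480,000 × 4.55% × 6/12 = £79,170.0000
Total = £107,010.0000

£107,010.00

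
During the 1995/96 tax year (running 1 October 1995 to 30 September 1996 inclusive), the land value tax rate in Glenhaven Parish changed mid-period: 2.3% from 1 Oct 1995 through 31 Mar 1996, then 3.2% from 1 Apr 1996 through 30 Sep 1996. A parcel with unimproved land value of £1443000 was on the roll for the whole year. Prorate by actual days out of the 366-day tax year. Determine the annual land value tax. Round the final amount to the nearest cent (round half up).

1 Oct 1995 – 31 Mar 1996: 183 days at 2.3% → £1443000 × 2.3% × 183/366 = £16594.5000
1 Apr – 30 Sep 1996: 183 days at 3.2% → £1443000 × 3.2% × 183/366 = £23088.0000
Total = £39682.5000

£39682.50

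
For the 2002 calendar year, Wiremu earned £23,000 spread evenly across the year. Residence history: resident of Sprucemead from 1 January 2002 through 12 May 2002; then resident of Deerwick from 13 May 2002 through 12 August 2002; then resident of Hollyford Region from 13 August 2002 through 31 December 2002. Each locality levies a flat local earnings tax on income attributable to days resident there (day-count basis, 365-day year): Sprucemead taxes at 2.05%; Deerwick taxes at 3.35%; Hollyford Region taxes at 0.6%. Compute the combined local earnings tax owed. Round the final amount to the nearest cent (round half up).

£418.03

Sprucemead, 1 January – 12 May 2002: 132 days → £23,000 × 2.05% × 132/365 = £170.5151
Deerwick, 13 May – 12 August 2002: 92 days → £23,000 × 3.35% × 92/365 = £194.2082
Hollyford Region, 13 August – 31 December 2002: 141 days → £23,000 × 0.6% × 141/365 = £53.3096
Total = £418.0329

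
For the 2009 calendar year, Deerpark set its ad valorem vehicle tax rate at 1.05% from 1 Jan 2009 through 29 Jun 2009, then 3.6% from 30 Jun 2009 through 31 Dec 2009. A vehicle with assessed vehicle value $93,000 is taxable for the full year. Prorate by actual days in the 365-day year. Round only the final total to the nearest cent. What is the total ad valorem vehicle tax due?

1 Jan – 29 Jun 2009: 180 days at 1.05% → $93,000 × 1.05% × 180/365 = $481.5616
30 Jun – 31 Dec 2009: 185 days at 3.6% → $93,000 × 3.6% × 185/365 = $1,696.9315
Total = $2,178.4932

$2,178.49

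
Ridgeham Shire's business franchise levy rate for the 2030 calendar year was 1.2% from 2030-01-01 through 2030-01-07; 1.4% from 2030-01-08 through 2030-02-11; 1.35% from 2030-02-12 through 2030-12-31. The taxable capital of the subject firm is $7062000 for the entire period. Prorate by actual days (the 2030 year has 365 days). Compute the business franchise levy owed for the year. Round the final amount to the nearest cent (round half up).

$95472.44

2030-01-01 to 2030-01-07: 7 days at 1.2% → $7062000 × 1.2% × 7/365 = $1625.2274
2030-01-08 to 2030-02-11: 35 days at 1.4% → $7062000 × 1.4% × 35/365 = $9480.4932
2030-02-12 to 2030-12-31: 323 days at 1.35% → $7062000 × 1.35% × 323/365 = $84366.7151
Total = $95472.4356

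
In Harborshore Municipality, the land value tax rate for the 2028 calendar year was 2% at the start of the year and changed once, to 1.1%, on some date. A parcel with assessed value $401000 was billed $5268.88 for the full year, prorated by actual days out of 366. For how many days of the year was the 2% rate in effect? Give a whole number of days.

87 days

Let d = days at the first rate; then 366 − d days at the second rate.
$401000 × [2%·d + 1.1%·(366−d)] / 366 = $5268.88
Solving gives d = 87, so the new rate took effect on 28 Mar 2028.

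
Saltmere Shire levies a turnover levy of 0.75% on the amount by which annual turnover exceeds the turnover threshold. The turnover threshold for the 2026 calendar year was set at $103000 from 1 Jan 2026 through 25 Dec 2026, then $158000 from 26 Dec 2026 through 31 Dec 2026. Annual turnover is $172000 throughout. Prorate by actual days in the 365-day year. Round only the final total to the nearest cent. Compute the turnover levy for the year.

$510.72

1 Jan – 25 Dec 2026: 359 days, exemption $103000 → ($172000 − $103000) × 0.75% × 359/365 = $508.9932
26 Dec – 31 Dec 2026: 6 days, exemption $158000 → ($172000 − $158000) × 0.75% × 6/365 = $1.7260
Total = $510.7192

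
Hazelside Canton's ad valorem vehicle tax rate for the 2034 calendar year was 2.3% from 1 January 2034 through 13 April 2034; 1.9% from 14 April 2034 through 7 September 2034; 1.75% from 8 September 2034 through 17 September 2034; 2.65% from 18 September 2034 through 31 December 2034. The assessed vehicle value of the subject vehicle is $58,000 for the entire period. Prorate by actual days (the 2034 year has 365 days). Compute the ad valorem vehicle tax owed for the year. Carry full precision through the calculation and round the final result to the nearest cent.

1 January – 13 April 2034: 103 days at 2.3% → $58,000 × 2.3% × 103/365 = $376.4438
14 April – 7 September 2034: 147 days at 1.9% → $58,000 × 1.9% × 147/365 = $443.8192
8 September – 17 September 2034: 10 days at 1.75% → $58,000 × 1.75% × 10/365 = $27.8082
18 September – 31 December 2034: 105 days at 2.65% → $58,000 × 2.65% × 105/365 = $442.1507
Total = $1,290.2219

$1,290.22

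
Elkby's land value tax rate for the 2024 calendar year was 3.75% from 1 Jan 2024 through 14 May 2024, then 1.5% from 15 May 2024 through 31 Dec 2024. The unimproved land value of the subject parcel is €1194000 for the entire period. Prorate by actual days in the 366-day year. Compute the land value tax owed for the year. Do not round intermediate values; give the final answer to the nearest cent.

1 Jan – 14 May 2024: 135 days at 3.75% → €1194000 × 3.75% × 135/366 = €16515.3689
15 May – 31 Dec 2024: 231 days at 1.5% → €1194000 × 1.5% × 231/366 = €11303.8525
Total = €27819.2213

€27819.22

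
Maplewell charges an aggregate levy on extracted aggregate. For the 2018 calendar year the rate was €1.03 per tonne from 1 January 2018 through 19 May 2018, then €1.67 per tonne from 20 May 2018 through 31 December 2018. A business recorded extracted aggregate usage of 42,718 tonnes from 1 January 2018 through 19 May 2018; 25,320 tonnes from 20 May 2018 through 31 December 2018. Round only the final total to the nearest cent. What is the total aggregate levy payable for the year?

1 January – 19 May 2018: 42,718 tonnes at €1.03/tonne → €43999.54
20 May – 31 December 2018: 25,320 tonnes at €1.67/tonne → €42284.40

€86283.94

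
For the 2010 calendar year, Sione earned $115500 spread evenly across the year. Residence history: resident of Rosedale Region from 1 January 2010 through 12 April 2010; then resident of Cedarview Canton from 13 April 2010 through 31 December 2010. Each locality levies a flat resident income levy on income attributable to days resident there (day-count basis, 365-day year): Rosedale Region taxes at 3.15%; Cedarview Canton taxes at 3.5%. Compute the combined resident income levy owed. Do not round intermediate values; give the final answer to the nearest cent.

Rosedale Region, 1 January – 12 April 2010: 102 days → $115500 × 3.15% × 102/365 = $1016.7164
Cedarview Canton, 13 April – 31 December 2010: 263 days → $115500 × 3.5% × 263/365 = $2912.8151
Total = $3929.5315

$3929.53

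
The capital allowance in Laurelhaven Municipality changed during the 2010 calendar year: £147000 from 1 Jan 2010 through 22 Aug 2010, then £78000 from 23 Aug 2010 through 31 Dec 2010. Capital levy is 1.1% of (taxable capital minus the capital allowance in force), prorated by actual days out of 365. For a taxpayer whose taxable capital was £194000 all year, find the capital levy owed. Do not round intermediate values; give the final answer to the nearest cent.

1 Jan – 22 Aug 2010: 234 days, exemption £147000 → (£194000 − £147000) × 1.1% × 234/365 = £331.4466
23 Aug – 31 Dec 2010: 131 days, exemption £78000 → (£194000 − £78000) × 1.1% × 131/365 = £457.9616
Total = £789.4082

£789.41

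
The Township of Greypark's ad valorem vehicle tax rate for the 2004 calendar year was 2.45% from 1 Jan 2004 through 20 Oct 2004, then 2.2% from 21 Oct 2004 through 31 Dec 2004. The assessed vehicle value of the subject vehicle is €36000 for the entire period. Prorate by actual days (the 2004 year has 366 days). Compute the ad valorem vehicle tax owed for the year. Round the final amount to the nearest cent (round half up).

€864.30

1 Jan – 20 Oct 2004: 294 days at 2.45% → €36000 × 2.45% × 294/366 = €708.4918
21 Oct – 31 Dec 2004: 72 days at 2.2% → €36000 × 2.2% × 72/366 = €155.8033
Total = €864.2951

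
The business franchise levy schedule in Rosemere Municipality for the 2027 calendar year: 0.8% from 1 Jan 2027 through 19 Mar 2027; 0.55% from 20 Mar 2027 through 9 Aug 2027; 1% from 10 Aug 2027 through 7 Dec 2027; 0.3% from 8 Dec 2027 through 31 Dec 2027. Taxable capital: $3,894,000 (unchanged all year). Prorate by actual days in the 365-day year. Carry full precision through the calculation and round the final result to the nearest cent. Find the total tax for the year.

$28,618.23

1 Jan – 19 Mar 2027: 78 days at 0.8% → $3,894,000 × 0.8% × 78/365 = $6,657.1397
20 Mar – 9 Aug 2027: 143 days at 0.55% → $3,894,000 × 0.55% × 143/365 = $8,390.7699
10 Aug – 7 Dec 2027: 120 days at 1% → $3,894,000 × 1% × 120/365 = $12,802.1918
8 Dec – 31 Dec 2027: 24 days at 0.3% → $3,894,000 × 0.3% × 24/365 = $768.1315
Total = $28,618.2329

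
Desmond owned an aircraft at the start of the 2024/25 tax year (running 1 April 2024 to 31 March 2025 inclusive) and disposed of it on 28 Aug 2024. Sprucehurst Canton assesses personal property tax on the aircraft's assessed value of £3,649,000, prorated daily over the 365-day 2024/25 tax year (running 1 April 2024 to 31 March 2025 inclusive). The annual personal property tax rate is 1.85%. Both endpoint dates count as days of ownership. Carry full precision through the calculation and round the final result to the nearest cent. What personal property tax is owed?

Days held (1 Apr – 28 Aug 2024): 150 out of 365
Tax = £3,649,000 × 1.85% × 150/365 = £27,742.3973

£27,742.40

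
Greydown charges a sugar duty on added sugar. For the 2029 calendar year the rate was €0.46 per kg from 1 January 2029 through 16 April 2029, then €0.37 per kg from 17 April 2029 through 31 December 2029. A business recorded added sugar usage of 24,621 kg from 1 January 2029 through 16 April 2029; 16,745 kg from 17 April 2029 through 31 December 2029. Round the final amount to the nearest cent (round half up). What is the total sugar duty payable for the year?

1 January – 16 April 2029: 24,621 kg at €0.46/kg → €11,325.66
17 April – 31 December 2029: 16,745 kg at €0.37/kg → €6,195.65

€17,521.31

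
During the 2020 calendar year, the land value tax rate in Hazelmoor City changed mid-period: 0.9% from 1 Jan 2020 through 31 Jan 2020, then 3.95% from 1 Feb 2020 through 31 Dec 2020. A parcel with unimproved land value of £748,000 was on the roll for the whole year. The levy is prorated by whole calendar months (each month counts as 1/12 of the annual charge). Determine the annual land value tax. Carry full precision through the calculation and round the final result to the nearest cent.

£27,644.83

1 Jan – 31 Jan 2020: 1 month at 0.9% → £748,000 × 0.9% × 1/12 = £561.0000
1 Feb – 31 Dec 2020: 11 months at 3.95% → £748,000 × 3.95% × 11/12 = £27,083.8333
Total = £27,644.8333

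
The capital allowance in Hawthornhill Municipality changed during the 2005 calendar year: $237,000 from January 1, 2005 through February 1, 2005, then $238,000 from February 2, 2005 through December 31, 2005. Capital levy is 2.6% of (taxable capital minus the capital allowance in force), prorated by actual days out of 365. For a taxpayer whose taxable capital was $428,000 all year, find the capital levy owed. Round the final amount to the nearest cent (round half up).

January 1 – February 1, 2005: 32 days, exemption $237,000 → ($428,000 − $237,000) × 2.6% × 32/365 = $435.3753
February 2 – December 31, 2005: 333 days, exemption $238,000 → ($428,000 − $238,000) × 2.6% × 333/365 = $4,506.9041
Total = $4,942.2795

$4,942.28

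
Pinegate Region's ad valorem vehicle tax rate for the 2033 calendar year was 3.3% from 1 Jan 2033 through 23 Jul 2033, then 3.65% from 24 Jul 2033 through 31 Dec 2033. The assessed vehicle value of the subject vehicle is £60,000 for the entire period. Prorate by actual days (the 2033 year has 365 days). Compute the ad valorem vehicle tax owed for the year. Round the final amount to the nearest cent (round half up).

£2,072.63

1 Jan – 23 Jul 2033: 204 days at 3.3% → £60,000 × 3.3% × 204/365 = £1,106.6301
24 Jul – 31 Dec 2033: 161 days at 3.65% → £60,000 × 3.65% × 161/365 = £966.0000
Total = £2,072.6301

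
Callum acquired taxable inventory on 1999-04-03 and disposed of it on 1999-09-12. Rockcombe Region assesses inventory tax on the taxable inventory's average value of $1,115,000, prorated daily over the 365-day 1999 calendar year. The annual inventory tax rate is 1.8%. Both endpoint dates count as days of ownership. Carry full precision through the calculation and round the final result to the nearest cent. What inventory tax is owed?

Days held (1999-04-03 to 1999-09-12): 163 out of 365
Tax = $1,115,000 × 1.8% × 163/365 = $8,962.7671

$8,962.77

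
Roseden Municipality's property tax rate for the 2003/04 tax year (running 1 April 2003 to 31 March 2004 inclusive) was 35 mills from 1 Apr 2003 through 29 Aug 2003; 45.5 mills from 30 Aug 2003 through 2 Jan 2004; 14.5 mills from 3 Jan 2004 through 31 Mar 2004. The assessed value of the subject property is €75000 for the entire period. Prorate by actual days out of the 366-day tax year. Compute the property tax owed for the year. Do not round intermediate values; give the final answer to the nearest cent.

€2522.23

1 Apr – 29 Aug 2003: 151 days at 35 mills → €75000 × 3.5% × 151/366 = €1082.9918
30 Aug 2003 – 2 Jan 2004: 126 days at 45.5 mills → €75000 × 4.55% × 126/366 = €1174.7951
3 Jan – 31 Mar 2004: 89 days at 14.5 mills → €75000 × 1.45% × 89/366 = €264.4467
Total = €2522.2336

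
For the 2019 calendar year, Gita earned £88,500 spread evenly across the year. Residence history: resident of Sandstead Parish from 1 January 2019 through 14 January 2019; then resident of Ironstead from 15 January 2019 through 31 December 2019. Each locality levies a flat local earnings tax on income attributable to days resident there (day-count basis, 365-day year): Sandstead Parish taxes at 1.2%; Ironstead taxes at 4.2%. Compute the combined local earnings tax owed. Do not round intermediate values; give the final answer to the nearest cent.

Sandstead Parish, 1 January – 14 January 2019: 14 days → £88,500 × 1.2% × 14/365 = £40.7342
Ironstead, 15 January – 31 December 2019: 351 days → £88,500 × 4.2% × 351/365 = £3,574.4301
Total = £3,615.1644

£3,615.16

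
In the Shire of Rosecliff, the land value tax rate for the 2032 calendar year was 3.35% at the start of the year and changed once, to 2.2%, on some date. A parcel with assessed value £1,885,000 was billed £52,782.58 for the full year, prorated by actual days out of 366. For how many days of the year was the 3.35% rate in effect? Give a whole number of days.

191 days

Let d = days at the first rate; then 366 − d days at the second rate.
£1,885,000 × [3.35%·d + 2.2%·(366−d)] / 366 = £52,782.58
Solving gives d = 191, so the new rate took effect on 10 Jul 2032.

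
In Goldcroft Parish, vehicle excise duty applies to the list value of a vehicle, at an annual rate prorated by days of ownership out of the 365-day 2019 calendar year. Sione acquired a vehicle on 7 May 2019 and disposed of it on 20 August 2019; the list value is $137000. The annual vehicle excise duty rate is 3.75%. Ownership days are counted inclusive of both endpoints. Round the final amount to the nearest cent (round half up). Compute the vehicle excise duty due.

$1491.99

Days held (7 May – 20 August 2019): 106 out of 365
Tax = $137000 × 3.75% × 106/365 = $1491.9863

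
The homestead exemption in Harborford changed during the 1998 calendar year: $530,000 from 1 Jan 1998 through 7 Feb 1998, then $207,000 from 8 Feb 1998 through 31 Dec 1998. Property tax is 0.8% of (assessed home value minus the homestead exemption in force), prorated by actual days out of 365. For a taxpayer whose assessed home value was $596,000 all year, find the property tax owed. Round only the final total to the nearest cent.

$2,842.98

1 Jan – 7 Feb 1998: 38 days, exemption $530,000 → ($596,000 − $530,000) × 0.8% × 38/365 = $54.9699
8 Feb – 31 Dec 1998: 327 days, exemption $207,000 → ($596,000 − $207,000) × 0.8% × 327/365 = $2,788.0110
Total = $2,842.9808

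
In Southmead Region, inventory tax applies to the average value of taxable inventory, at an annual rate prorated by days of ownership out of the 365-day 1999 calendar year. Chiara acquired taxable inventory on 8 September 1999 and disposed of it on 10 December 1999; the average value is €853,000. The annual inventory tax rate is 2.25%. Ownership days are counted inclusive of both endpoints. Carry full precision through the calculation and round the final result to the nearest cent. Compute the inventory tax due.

Days held (8 September – 10 December 1999): 94 out of 365
Tax = €853,000 × 2.25% × 94/365 = €4,942.7260

€4,942.73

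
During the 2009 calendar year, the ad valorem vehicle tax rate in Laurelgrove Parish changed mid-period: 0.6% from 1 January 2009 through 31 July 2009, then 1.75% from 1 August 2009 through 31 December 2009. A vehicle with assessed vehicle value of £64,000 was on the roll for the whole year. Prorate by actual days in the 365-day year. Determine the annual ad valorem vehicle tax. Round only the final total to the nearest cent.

1 January – 31 July 2009: 212 days at 0.6% → £64,000 × 0.6% × 212/365 = £223.0356
1 August – 31 December 2009: 153 days at 1.75% → £64,000 × 1.75% × 153/365 = £469.4795
Total = £692.5151

£692.52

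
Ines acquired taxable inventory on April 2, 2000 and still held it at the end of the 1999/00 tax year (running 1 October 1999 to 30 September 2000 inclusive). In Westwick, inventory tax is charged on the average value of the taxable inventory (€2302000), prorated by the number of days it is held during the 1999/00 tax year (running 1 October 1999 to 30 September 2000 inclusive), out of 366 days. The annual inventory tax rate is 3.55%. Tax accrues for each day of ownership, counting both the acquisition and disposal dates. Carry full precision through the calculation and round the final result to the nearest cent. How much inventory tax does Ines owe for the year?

Days held (April 2 – September 30, 2000): 182 out of 366
Tax = €2302000 × 3.55% × 182/366 = €40637.2186

€40637.22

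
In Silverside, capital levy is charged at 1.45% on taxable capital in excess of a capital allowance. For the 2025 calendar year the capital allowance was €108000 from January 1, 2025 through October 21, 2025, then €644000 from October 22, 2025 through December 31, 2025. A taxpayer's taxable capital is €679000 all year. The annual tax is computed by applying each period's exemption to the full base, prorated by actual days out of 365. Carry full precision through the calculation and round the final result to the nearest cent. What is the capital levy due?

January 1 – October 21, 2025: 294 days, exemption €108000 → (€679000 − €108000) × 1.45% × 294/365 = €6668.9671
October 22 – December 31, 2025: 71 days, exemption €644000 → (€679000 − €644000) × 1.45% × 71/365 = €98.7192
Total = €6767.6863

€6767.69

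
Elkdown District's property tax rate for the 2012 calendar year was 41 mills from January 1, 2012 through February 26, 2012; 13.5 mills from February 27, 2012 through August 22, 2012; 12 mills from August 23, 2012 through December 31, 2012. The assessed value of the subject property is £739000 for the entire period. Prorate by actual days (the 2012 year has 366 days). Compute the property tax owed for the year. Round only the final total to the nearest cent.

January 1 – February 26, 2012: 57 days at 41 mills → £739000 × 4.1% × 57/366 = £4718.6967
February 27 – August 22, 2012: 178 days at 13.5 mills → £739000 × 1.35% × 178/366 = £4851.9590
August 23 – December 31, 2012: 131 days at 12 mills → £739000 × 1.2% × 131/366 = £3174.0656
Total = £12744.7213

£12744.72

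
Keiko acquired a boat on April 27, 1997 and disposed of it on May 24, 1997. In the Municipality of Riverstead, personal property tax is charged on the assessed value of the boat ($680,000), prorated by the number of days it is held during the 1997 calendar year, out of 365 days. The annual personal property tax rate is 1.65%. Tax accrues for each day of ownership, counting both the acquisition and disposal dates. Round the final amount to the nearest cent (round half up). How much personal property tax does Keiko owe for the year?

$860.71

Days held (April 27 – May 24, 1997): 28 out of 365
Tax = $680,000 × 1.65% × 28/365 = $860.7123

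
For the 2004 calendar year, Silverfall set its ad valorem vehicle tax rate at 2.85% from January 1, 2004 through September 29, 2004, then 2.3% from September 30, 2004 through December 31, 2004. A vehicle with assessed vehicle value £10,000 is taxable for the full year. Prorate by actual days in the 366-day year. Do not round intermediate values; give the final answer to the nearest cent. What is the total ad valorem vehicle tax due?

£271.02

January 1 – September 29, 2004: 273 days at 2.85% → £10,000 × 2.85% × 273/366 = £212.5820
September 30 – December 31, 2004: 93 days at 2.3% → £10,000 × 2.3% × 93/366 = £58.4426
Total = £271.0246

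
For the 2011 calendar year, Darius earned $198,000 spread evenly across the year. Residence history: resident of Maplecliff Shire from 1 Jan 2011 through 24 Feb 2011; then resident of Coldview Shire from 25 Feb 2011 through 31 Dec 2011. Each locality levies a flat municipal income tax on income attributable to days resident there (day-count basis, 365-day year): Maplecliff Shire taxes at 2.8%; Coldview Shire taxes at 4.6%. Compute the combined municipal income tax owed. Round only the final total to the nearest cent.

Maplecliff Shire, 1 Jan – 24 Feb 2011: 55 days → $198,000 × 2.8% × 55/365 = $835.3973
Coldview Shire, 25 Feb – 31 Dec 2011: 310 days → $198,000 × 4.6% × 310/365 = $7,735.5616
Total = $8,570.9589

$8,570.96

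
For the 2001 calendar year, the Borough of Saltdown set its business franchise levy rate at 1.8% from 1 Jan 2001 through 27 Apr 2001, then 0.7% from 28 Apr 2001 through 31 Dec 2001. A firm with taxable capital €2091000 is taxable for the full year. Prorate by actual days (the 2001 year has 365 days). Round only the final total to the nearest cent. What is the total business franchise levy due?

€22009.92

1 Jan – 27 Apr 2001: 117 days at 1.8% → €2091000 × 1.8% × 117/365 = €12064.7836
28 Apr – 31 Dec 2001: 248 days at 0.7% → €2091000 × 0.7% × 248/365 = €9945.1397
Total = €22009.9233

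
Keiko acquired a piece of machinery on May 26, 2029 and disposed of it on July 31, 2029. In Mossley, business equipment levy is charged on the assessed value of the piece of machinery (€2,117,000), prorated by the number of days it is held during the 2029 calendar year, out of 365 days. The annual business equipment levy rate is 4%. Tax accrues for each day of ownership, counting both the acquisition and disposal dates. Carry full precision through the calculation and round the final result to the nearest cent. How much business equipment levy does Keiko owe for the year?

Days held (May 26 – July 31, 2029): 67 out of 365
Tax = €2,117,000 × 4% × 67/365 = €15,544.0000

€15,544.00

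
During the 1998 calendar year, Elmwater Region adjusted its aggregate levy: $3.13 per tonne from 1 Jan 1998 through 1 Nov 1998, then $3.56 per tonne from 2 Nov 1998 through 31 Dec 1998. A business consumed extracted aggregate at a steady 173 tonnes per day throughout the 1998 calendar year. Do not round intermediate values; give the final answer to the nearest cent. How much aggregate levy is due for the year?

$202,107.25

1 Jan – 1 Nov 1998: 305 days × 173 tonnes/day = 52,765 tonnes at $3.13/tonne → $165,154.45
2 Nov – 31 Dec 1998: 60 days × 173 tonnes/day = 10,380 tonnes at $3.56/tonne → $36,952.80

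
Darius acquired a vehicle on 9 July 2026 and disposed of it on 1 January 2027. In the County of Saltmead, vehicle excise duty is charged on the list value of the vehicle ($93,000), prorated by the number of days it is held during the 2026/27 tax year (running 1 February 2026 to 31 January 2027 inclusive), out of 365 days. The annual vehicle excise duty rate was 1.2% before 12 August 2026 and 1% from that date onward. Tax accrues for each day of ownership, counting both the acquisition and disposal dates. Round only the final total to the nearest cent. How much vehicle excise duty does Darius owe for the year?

9 July – 11 August 2026: 34 days at 1.2% → $93,000 × 1.2% × 34/365 = $103.9562
12 August 2026 – 1 January 2027: 143 days at 1% → $93,000 × 1% × 143/365 = $364.3562
Total = $468.3123

$468.31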